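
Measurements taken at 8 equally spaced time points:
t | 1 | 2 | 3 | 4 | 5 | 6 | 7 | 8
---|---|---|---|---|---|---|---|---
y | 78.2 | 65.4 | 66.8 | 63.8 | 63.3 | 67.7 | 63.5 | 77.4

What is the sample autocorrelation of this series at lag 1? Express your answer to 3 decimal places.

-0.129

Mean ȳ = (78.2 + 65.4 + 66.8 + 63.8 + 63.3 + 67.7 + 63.5 + 77.4)/8 = 68.2625
Deviations from mean: 9.9375, -2.8625, -1.4625, -4.4625, -4.9625, -0.5625, -4.7625, 9.1375
Numerator Σ_{t=1}^{7}(y_t−ȳ)(y_{t+1}−ȳ) = -33.6352
Denominator Σ(y_t−ȳ)² = 260.1188
r_1 = -33.6352 / 260.1188 = -0.129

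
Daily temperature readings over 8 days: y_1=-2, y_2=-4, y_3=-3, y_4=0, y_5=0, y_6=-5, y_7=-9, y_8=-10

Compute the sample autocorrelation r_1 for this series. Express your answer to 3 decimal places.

Mean ȳ = (-2 − 4 − 3 + 0 + 0 − 5 − 9 − 10)/8 = -4.1250
Deviations from mean: 2.1250, 0.1250, 1.1250, 4.1250, 4.1250, -0.8750, -4.8750, -5.8750
Σ(y_t−ȳ)(y_{t+1}−ȳ) = (0.2656) + (0.1406) + (4.6406) + (17.0156) + (-3.6094) + (4.2656) + (28.6406) = 51.3594
Denominator Σ(y_t−ȳ)² = 98.8750
r_1 = 51.3594 / 98.8750 = 0.519

0.519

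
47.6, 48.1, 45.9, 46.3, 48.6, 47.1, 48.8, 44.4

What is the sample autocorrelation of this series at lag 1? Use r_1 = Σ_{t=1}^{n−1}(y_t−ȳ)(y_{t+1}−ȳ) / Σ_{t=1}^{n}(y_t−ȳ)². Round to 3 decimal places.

Mean ȳ = (47.6 + 48.1 + 45.9 + 46.3 + 48.6 + 47.1 + 48.8 + 44.4)/8 = 47.1000
Deviations from mean: 0.5000, 1.0000, -1.2000, -0.8000, 1.5000, 0.0000, 1.7000, -2.7000
Numerator Σ_{t=1}^{7}(y_t−ȳ)(y_{t+1}−ȳ) = -5.5300
Denominator Σ(y_t−ȳ)² = 15.7600
r_1 = -5.5300 / 15.7600 = -0.351

-0.351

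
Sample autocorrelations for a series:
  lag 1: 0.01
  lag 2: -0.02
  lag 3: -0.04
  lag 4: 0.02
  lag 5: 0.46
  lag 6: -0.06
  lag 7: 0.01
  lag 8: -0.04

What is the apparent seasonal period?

5

The largest autocorrelation is r_5 = 0.46; the remaining lags stay at or below 0.02.
The dominant spike at lag 5 indicates a seasonal period of 5.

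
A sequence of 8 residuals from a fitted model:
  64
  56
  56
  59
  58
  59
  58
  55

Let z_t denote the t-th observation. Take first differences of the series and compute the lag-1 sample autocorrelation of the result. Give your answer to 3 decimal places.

-0.015

First differences Δz: -8, 0, 3, -1, 1, -1, -3
Mean of differences = -1.2857
Numerator Σ(Δz_t−Δz̄)(Δz_{t+1}−Δz̄) = -1.0816
Denominator Σ(Δz_t−Δz̄)² = 73.4286
r_1(Δz) = -1.0816 / 73.4286 = -0.015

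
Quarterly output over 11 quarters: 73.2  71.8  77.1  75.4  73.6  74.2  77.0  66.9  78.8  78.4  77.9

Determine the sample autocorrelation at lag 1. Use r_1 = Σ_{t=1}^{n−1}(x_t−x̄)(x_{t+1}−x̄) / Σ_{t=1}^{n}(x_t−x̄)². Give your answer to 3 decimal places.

Mean x̄ = (73.2 + 71.8 + 77.1 + 75.4 + 73.6 + 74.2 + 77.0 + 66.9 + 78.8 + 78.4 + 77.9)/11 = 74.9364
Numerator Σ_{t=1}^{10}(x_t−x̄)(x_{t+1}−x̄) = -25.4786
Denominator Σ(x_t−x̄)² = 124.6255
r_1 = -25.4786 / 124.6255 = -0.204

-0.204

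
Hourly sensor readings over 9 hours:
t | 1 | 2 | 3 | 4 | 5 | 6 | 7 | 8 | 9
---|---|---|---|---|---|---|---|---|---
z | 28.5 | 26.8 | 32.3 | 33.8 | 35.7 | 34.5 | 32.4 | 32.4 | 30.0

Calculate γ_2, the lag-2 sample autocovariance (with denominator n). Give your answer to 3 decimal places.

Mean z̄ = (28.5 + 26.8 + 32.3 + 33.8 + 35.7 + 34.5 + 32.4 + 32.4 + 30.0)/9 = 31.8222
Σ_{t=1}^{7}(z_t−z̄)(z_{t+2}−z̄) = -1.6365
γ_2 = -1.6365 / 9 = -0.182

-0.182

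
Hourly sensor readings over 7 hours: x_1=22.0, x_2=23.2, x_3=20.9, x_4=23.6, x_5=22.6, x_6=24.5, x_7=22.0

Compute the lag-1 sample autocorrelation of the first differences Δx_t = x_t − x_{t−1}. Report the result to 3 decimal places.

First differences Δx: 1.2, -2.3, 2.7, -1.0, 1.9, -2.5
Mean of differences = 0.0000
Numerator Σ(Δx_t−Δx̄)(Δx_{t+1}−Δx̄) = -18.3200
Denominator Σ(Δx_t−Δx̄)² = 24.8800
r_1(Δx) = -18.3200 / 24.8800 = -0.736

-0.736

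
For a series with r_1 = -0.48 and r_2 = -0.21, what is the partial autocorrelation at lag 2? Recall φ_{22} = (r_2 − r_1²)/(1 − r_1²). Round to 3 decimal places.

-0.572

φ_{22} = (r_2 − r_1²) / (1 − r_1²)
r_1² = (-0.48)² = 0.2304
Numerator = -0.21 − 0.2304 = -0.4404; denominator = 1 − 0.2304 = 0.7696
φ_{22} = -0.4404 / 0.7696 = -0.572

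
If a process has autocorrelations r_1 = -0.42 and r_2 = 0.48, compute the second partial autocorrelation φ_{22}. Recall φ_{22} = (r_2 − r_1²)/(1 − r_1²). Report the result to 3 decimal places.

0.369

φ_{22} = (r_2 − r_1²) / (1 − r_1²)
r_1² = (-0.42)² = 0.1764
Numerator = 0.48 − 0.1764 = 0.3036; denominator = 1 − 0.1764 = 0.8236
φ_{22} = 0.3036 / 0.8236 = 0.369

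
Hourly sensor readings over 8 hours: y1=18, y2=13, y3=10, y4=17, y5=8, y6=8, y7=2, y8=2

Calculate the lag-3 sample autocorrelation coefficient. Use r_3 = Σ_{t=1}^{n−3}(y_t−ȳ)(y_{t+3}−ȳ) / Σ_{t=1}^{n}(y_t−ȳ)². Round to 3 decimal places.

0.043

Mean ȳ = (18 + 13 + 10 + 17 + 8 + 8 + 2 + 2)/8 = 9.7500
Deviations from mean: 8.2500, 3.2500, 0.2500, 7.2500, -1.7500, -1.7500, -7.7500, -7.7500
Σ(y_t−ȳ)(y_{t+3}−ȳ) = (59.8125) + (-5.6875) + (-0.4375) + (-56.1875) + (13.5625) = 11.0625
Denominator Σ(y_t−ȳ)² = 257.5000
r_3 = 11.0625 / 257.5000 = 0.043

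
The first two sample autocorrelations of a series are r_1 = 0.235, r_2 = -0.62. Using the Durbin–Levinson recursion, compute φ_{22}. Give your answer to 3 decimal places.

-0.715

φ_{22} = (r_2 − r_1²) / (1 − r_1²)
r_1² = (0.235)² = 0.055225
Numerator = -0.62 − 0.0552 = -0.6752; denominator = 1 − 0.0552 = 0.9448
φ_{22} = -0.6752 / 0.9448 = -0.715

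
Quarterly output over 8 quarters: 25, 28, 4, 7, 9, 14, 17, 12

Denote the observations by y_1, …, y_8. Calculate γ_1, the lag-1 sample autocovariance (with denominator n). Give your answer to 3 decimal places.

Mean ȳ = (25 + 28 + 4 + 7 + 9 + 14 + 17 + 12)/8 = 14.5000
Deviations: 10.5000, 13.5000, -10.5000, -7.5000, -5.5000, -0.5000, 2.5000, -2.5000
Σ_{t=1}^{7}(y_t−ȳ)(y_{t+1}−ȳ) = 115.2500
γ_1 = 115.2500 / 8 = 14.406

14.406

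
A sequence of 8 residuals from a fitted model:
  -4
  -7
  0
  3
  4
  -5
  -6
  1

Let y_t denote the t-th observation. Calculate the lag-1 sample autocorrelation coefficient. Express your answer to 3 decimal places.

0.170

Mean ȳ = (-4 − 7 + 0 + 3 + 4 − 5 − 6 + 1)/8 = -1.7500
Σ(y_t−ȳ)(y_{t+1}−ȳ) = (11.8125) + (-9.1875) + (8.3125) + (27.3125) + (-18.6875) + (13.8125) + (-11.6875) = 21.6875
Denominator Σ(y_t−ȳ)² = 127.5000
r_1 = 21.6875 / 127.5000 = 0.170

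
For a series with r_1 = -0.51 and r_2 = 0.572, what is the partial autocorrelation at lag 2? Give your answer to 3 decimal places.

0.422

φ_{22} = (r_2 − r_1²) / (1 − r_1²)
r_1² = (-0.51)² = 0.2601
Numerator = 0.572 − 0.2601 = 0.3119; denominator = 1 − 0.2601 = 0.7399
φ_{22} = 0.3119 / 0.7399 = 0.422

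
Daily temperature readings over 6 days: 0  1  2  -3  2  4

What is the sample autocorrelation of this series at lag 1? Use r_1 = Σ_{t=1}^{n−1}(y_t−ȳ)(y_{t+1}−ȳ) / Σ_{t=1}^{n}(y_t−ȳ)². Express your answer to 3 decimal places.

Mean ȳ = (0 + 1 + 2 − 3 + 2 + 4)/6 = 1.0000
Deviations from mean: -1.0000, 0.0000, 1.0000, -4.0000, 1.0000, 3.0000
Σ(y_t−ȳ)(y_{t+1}−ȳ) = (0.0000) + (0.0000) + (-4.0000) + (-4.0000) + (3.0000) = -5.0000
Denominator Σ(y_t−ȳ)² = 28.0000
r_1 = -5.0000 / 28.0000 = -0.179

-0.179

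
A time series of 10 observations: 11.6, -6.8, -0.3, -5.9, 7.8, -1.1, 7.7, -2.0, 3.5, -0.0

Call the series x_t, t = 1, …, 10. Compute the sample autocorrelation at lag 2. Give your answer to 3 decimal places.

0.352

Mean x̄ = (11.6 − 6.8 − 0.3 − 5.9 + 7.8 − 1.1 + 7.7 − 2.0 + 3.5 − 0.0)/10 = 1.4500
Numerator Σ_{t=1}^{8}(x_t−x̄)(x_{t+2}−x̄) = 116.8050
Denominator Σ(x_t−x̄)² = 332.2650
r_2 = 116.8050 / 332.2650 = 0.352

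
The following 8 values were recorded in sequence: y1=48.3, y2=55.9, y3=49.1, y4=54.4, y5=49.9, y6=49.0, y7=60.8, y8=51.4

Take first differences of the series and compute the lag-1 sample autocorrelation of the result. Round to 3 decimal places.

-0.610

First differences Δy: 7.6, -6.8, 5.3, -4.5, -0.9, 11.8, -9.4
Mean of differences = 0.4429
Numerator Σ(Δy_t−Δȳ)(Δy_{t+1}−Δȳ) = -231.4261
Denominator Σ(Δy_t−Δȳ)² = 379.3771
r_1(Δy) = -231.4261 / 379.3771 = -0.610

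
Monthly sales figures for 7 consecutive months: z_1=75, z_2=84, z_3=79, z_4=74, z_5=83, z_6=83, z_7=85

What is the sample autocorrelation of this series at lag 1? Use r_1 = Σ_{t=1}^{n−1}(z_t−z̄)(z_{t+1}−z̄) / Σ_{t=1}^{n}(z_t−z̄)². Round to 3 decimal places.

-0.113

Mean z̄ = (75 + 84 + 79 + 74 + 83 + 83 + 85)/7 = 80.4286
Deviations from mean: -5.4286, 3.5714, -1.4286, -6.4286, 2.5714, 2.5714, 4.5714
Numerator Σ_{t=1}^{6}(z_t−z̄)(z_{t+1}−z̄) = -13.4694
Denominator Σ(z_t−z̄)² = 119.7143
r_1 = -13.4694 / 119.7143 = -0.113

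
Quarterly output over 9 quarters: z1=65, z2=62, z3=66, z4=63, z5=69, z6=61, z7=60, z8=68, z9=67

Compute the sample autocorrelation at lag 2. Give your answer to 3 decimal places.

Mean z̄ = (65 + 62 + 66 + 63 + 69 + 61 + 60 + 68 + 67)/9 = 64.5556
Σ(z_t−z̄)(z_{t+2}−z̄) = (0.6420) + (3.9753) + (6.4198) + (5.5309) + (-20.2469) + (-12.2469) + (-11.1358) = -27.0617
Denominator Σ(z_t−z̄)² = 82.2222
r_2 = -27.0617 / 82.2222 = -0.329

-0.329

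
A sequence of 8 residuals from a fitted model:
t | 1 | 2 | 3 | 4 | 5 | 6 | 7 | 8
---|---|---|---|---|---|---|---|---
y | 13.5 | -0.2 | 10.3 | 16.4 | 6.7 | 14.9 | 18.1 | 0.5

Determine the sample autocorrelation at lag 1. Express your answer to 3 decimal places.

Mean ȳ = (13.5 − 0.2 + 10.3 + 16.4 + 6.7 + 14.9 + 18.1 + 0.5)/8 = 10.0250
Σ(y_t−ȳ)(y_{t+1}−ȳ) = (-35.5319) + (-2.8119) + (1.7531) + (-21.1969) + (-16.2094) + (39.3656) + (-76.9144) = -111.5456
Denominator Σ(y_t−ȳ)² = 348.0950
r_1 = -111.5456 / 348.0950 = -0.320

-0.320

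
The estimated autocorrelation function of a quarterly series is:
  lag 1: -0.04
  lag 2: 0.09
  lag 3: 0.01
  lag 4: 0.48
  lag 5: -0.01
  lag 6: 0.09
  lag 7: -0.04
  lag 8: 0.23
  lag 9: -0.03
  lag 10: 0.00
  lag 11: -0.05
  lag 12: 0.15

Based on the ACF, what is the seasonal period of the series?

The largest autocorrelation is r_4 = 0.48, with weaker echoes at lags 8 (0.23) and 12 (0.15); the remaining lags stay at or below 0.09.
The dominant spike at lag 4 indicates a seasonal period of 4.

4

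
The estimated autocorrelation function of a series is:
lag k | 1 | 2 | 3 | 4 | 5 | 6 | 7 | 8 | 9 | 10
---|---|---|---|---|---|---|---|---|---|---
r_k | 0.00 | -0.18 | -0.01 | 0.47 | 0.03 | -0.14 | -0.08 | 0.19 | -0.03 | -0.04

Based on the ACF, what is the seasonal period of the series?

4

The largest autocorrelation is r_4 = 0.47, with a weaker echo at lag 8 (0.19); the remaining lags stay at or below 0.03.
The dominant spike at lag 4 indicates a seasonal period of 4.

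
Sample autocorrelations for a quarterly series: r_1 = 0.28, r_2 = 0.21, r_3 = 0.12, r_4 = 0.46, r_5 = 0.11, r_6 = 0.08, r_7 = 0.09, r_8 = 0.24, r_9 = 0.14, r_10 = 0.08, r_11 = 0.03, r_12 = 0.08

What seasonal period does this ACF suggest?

The largest autocorrelation is r_4 = 0.46; the remaining lags stay at or below 0.28. The elevated value at lag 1 (0.28), dropping to 0.21 at lag 2, reflects decaying short-term dependence rather than seasonality.
The dominant spike at lag 4 indicates a seasonal period of 4.

4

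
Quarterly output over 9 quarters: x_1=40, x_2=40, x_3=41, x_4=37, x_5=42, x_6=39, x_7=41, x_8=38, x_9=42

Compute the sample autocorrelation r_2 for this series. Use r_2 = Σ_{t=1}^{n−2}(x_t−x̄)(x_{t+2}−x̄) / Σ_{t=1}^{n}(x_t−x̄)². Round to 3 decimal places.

Mean x̄ = (40 + 40 + 41 + 37 + 42 + 39 + 41 + 38 + 42)/9 = 40.0000
Numerator Σ_{t=1}^{7}(x_t−x̄)(x_{t+2}−x̄) = 11.0000
Denominator Σ(x_t−x̄)² = 24.0000
r_2 = 11.0000 / 24.0000 = 0.458

0.458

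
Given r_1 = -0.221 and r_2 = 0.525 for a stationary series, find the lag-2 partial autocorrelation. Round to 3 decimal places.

0.501

φ_{22} = (r_2 − r_1²) / (1 − r_1²)
r_1² = (-0.221)² = 0.048841
Numerator = 0.525 − 0.0488 = 0.4762; denominator = 1 − 0.0488 = 0.9512
φ_{22} = 0.4762 / 0.9512 = 0.501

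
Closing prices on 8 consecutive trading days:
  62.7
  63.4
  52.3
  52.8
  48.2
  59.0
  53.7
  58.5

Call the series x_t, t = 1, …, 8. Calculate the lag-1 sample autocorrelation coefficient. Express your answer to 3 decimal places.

Mean x̄ = (62.7 + 63.4 + 52.3 + 52.8 + 48.2 + 59.0 + 53.7 + 58.5)/8 = 56.3250
Deviations from mean: 6.3750, 7.0750, -4.0250, -3.5250, -8.1250, 2.6750, -2.6250, 2.1750
Σ(x_t−x̄)(x_{t+1}−x̄) = (45.1031) + (-28.4769) + (14.1881) + (28.6406) + (-21.7344) + (-7.0219) + (-5.7094) = 24.9894
Denominator Σ(x_t−x̄)² = 204.1150
r_1 = 24.9894 / 204.1150 = 0.122

0.122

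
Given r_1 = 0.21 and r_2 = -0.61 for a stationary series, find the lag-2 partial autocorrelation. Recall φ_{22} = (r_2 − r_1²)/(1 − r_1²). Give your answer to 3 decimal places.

φ_{22} = (r_2 − r_1²) / (1 − r_1²)
r_1² = (0.21)² = 0.0441
Numerator = -0.61 − 0.0441 = -0.6541; denominator = 1 − 0.0441 = 0.9559
φ_{22} = -0.6541 / 0.9559 = -0.684

-0.684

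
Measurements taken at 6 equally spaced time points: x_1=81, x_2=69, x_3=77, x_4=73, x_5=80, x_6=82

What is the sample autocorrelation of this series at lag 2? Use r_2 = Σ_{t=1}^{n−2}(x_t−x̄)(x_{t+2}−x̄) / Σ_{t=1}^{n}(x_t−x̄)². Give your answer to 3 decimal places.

Mean x̄ = (81 + 69 + 77 + 73 + 80 + 82)/6 = 77.0000
Deviations from mean: 4.0000, -8.0000, 0.0000, -4.0000, 3.0000, 5.0000
Σ(x_t−x̄)(x_{t+2}−x̄) = (0.0000) + (32.0000) + (0.0000) + (-20.0000) = 12.0000
Denominator Σ(x_t−x̄)² = 130.0000
r_2 = 12.0000 / 130.0000 = 0.092

0.092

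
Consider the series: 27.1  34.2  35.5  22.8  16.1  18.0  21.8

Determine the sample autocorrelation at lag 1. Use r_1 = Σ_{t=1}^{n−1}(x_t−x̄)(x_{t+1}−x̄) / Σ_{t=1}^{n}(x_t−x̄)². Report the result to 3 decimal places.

Mean x̄ = (27.1 + 34.2 + 35.5 + 22.8 + 16.1 + 18.0 + 21.8)/7 = 25.0714
Numerator Σ_{t=1}^{6}(x_t−x̄)(x_{t+1}−x̄) = 196.9806
Denominator Σ(x_t−x̄)² = 342.5543
r_1 = 196.9806 / 342.5543 = 0.575

0.575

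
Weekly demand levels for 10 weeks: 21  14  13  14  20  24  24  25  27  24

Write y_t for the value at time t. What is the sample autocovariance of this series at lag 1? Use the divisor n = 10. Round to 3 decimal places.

17.604

Mean ȳ = (21 + 14 + 13 + 14 + 20 + 24 + 24 + 25 + 27 + 24)/10 = 20.6000
Σ_{t=1}^{9}(y_t−ȳ)(y_{t+1}−ȳ) = 176.0400
γ_1 = 176.0400 / 10 = 17.604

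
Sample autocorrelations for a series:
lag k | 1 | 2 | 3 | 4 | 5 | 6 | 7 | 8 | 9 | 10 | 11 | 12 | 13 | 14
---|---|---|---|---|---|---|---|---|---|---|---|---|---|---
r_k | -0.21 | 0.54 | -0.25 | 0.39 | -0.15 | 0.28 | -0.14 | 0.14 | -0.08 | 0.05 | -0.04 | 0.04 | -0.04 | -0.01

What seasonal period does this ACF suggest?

2

The largest autocorrelation is r_2 = 0.54, with weaker echoes at lags 4 (0.39) and 6 (0.28); the remaining lags stay at or below 0.14.
The dominant spike at lag 2 indicates a seasonal period of 2.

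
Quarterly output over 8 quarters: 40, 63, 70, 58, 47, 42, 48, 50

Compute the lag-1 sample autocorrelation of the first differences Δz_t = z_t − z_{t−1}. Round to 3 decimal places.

First differences Δz: 23, 7, -12, -11, -5, 6, 2
Mean of differences = 1.4286
Numerator Σ(Δz_t−Δz̄)(Δz_{t+1}−Δz̄) = 265.3878
Denominator Σ(Δz_t−Δz̄)² = 893.7143
r_1(Δz) = 265.3878 / 893.7143 = 0.297

0.297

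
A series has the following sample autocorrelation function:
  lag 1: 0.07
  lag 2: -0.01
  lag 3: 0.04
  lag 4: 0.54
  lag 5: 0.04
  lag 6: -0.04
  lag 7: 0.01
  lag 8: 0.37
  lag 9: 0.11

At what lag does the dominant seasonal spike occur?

4

The largest autocorrelation is r_4 = 0.54, with a weaker echo at lag 8 (0.37); the remaining lags stay at or below 0.11.
The dominant spike at lag 4 indicates a seasonal period of 4.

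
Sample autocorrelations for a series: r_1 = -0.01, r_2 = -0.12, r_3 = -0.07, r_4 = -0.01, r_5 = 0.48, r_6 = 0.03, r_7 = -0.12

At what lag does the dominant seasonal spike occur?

The largest autocorrelation is r_5 = 0.48; the remaining lags stay at or below 0.03.
The dominant spike at lag 5 indicates a seasonal period of 5.

5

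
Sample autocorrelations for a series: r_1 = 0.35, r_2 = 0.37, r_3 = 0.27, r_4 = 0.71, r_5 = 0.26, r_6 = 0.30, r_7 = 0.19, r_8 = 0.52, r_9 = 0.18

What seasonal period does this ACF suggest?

4

The largest autocorrelation is r_4 = 0.71, with a weaker echo at lag 8 (0.52); the remaining lags stay at or below 0.37.
The dominant spike at lag 4 indicates a seasonal period of 4.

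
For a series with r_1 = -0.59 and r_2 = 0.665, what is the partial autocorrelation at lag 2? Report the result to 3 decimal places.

φ_{22} = (r_2 − r_1²) / (1 − r_1²)
r_1² = (-0.59)² = 0.3481
Numerator = 0.665 − 0.3481 = 0.3169; denominator = 1 − 0.3481 = 0.6519
φ_{22} = 0.3169 / 0.6519 = 0.486

0.486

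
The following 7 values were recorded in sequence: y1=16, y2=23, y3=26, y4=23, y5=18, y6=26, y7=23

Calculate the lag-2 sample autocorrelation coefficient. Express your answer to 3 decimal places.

Mean ȳ = (16 + 23 + 26 + 23 + 18 + 26 + 23)/7 = 22.1429
Deviations from mean: -6.1429, 0.8571, 3.8571, 0.8571, -4.1429, 3.8571, 0.8571
Σ(y_t−ȳ)(y_{t+2}−ȳ) = (-23.6939) + (0.7347) + (-15.9796) + (3.3061) + (-3.5510) = -39.1837
Denominator Σ(y_t−ȳ)² = 86.8571
r_2 = -39.1837 / 86.8571 = -0.451

-0.451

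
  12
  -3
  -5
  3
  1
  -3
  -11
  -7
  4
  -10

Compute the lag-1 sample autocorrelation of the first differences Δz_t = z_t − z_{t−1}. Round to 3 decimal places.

First differences Δz: -15, -2, 8, -2, -4, -8, 4, 11, -14
Mean of differences = -2.4444
Numerator Σ(Δz_t−Δz̄)(Δz_{t+1}−Δz̄) = -92.8642
Denominator Σ(Δz_t−Δz̄)² = 656.2222
r_1(Δz) = -92.8642 / 656.2222 = -0.142

-0.142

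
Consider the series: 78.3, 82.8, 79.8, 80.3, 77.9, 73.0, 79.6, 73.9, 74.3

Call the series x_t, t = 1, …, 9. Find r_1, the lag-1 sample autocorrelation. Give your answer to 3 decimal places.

0.172

Mean x̄ = (78.3 + 82.8 + 79.8 + 80.3 + 77.9 + 73.0 + 79.6 + 73.9 + 74.3)/9 = 77.7667
Numerator Σ_{t=1}^{8}(x_t−x̄)(x_{t+1}−x̄) = 15.3489
Denominator Σ(x_t−x̄)² = 89.2400
r_1 = 15.3489 / 89.2400 = 0.172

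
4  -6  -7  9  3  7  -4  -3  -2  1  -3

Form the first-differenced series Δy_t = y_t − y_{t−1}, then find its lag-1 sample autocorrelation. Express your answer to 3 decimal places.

-0.334

First differences Δy: -10, -1, 16, -6, 4, -11, 1, 1, 3, -4
Mean of differences = -0.7000
Numerator Σ(Δy_t−Δȳ)(Δy_{t+1}−Δȳ) = -184.5900
Denominator Σ(Δy_t−Δȳ)² = 552.1000
r_1(Δy) = -184.5900 / 552.1000 = -0.334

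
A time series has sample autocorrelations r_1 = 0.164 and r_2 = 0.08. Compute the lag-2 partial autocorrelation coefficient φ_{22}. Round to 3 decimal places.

0.055

φ_{22} = (r_2 − r_1²) / (1 − r_1²)
r_1² = (0.164)² = 0.026896
Numerator = 0.08 − 0.0269 = 0.0531; denominator = 1 − 0.0269 = 0.9731
φ_{22} = 0.0531 / 0.9731 = 0.055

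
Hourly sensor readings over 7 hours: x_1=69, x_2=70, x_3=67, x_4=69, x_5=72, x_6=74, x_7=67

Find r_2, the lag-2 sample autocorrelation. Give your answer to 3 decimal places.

-0.348

Mean x̄ = (69 + 70 + 67 + 69 + 72 + 74 + 67)/7 = 69.7143
Deviations from mean: -0.7143, 0.2857, -2.7143, -0.7143, 2.2857, 4.2857, -2.7143
Numerator Σ_{t=1}^{5}(x_t−x̄)(x_{t+2}−x̄) = -13.7347
Denominator Σ(x_t−x̄)² = 39.4286
r_2 = -13.7347 / 39.4286 = -0.348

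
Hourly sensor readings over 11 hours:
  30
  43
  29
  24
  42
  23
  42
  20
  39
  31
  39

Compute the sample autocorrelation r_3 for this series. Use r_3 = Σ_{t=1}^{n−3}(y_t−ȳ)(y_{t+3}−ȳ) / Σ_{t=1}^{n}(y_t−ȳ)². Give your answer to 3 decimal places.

-0.278

Mean ȳ = (30 + 43 + 29 + 24 + 42 + 23 + 42 + 20 + 39 + 31 + 39)/11 = 32.9091
Numerator Σ_{t=1}^{8}(y_t−ȳ)(y_{t+3}−ȳ) = -198.2975
Denominator Σ(y_t−ȳ)² = 712.9091
r_3 = -198.2975 / 712.9091 = -0.278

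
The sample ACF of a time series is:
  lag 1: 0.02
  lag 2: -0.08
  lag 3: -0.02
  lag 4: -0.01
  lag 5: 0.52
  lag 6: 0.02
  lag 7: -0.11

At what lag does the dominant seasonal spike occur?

The largest autocorrelation is r_5 = 0.52; the remaining lags stay at or below 0.02.
The dominant spike at lag 5 indicates a seasonal period of 5.

5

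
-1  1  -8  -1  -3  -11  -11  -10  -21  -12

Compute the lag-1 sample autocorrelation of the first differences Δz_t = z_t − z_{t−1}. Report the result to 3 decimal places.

-0.555

First differences Δz: 2, -9, 7, -2, -8, 0, 1, -11, 9
Mean of differences = -1.2222
Numerator Σ(Δz_t−Δz̄)(Δz_{t+1}−Δz̄) = -217.3827
Denominator Σ(Δz_t−Δz̄)² = 391.5556
r_1(Δz) = -217.3827 / 391.5556 = -0.555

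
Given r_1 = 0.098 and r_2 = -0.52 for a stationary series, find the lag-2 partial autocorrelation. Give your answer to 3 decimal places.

-0.535

φ_{22} = (r_2 − r_1²) / (1 − r_1²)
r_1² = (0.098)² = 0.009604
Numerator = -0.52 − 0.0096 = -0.5296; denominator = 1 − 0.0096 = 0.9904
φ_{22} = -0.5296 / 0.9904 = -0.535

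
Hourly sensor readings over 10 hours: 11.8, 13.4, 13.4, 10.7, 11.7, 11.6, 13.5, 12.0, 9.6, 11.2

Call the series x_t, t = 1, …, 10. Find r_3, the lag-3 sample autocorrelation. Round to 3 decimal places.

-0.208

Mean x̄ = (11.8 + 13.4 + 13.4 + 10.7 + 11.7 + 11.6 + 13.5 + 12.0 + 9.6 + 11.2)/10 = 11.8900
Σ(x_t−x̄)(x_{t+3}−x̄) = (0.1071) + (-0.2869) + (-0.4379) + (-1.9159) + (-0.0209) + (0.6641) + (-1.1109) = -3.0013
Denominator Σ(x_t−x̄)² = 14.4290
r_3 = -3.0013 / 14.4290 = -0.208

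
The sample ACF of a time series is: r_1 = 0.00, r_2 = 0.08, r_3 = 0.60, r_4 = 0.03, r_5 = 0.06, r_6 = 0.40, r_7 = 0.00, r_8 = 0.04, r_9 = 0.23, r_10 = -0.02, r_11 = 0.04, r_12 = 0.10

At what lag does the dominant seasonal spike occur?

3

The largest autocorrelation is r_3 = 0.60, with weaker echoes at lags 6 (0.40) and 9 (0.23); the remaining lags stay at or below 0.10.
The dominant spike at lag 3 indicates a seasonal period of 3.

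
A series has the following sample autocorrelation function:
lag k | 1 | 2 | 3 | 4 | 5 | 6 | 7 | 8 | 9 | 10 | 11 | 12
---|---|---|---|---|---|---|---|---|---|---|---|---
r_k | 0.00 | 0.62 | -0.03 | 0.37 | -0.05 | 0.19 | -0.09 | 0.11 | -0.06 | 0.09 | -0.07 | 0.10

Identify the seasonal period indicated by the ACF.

The largest autocorrelation is r_2 = 0.62, with weaker echoes at lags 4 (0.37) and 6 (0.19); the remaining lags stay at or below 0.11.
The dominant spike at lag 2 indicates a seasonal period of 2.

2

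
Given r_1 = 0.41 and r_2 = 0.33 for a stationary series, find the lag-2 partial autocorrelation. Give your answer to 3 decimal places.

φ_{22} = (r_2 − r_1²) / (1 − r_1²)
r_1² = (0.41)² = 0.1681
Numerator = 0.33 − 0.1681 = 0.1619; denominator = 1 − 0.1681 = 0.8319
φ_{22} = 0.1619 / 0.8319 = 0.195

0.195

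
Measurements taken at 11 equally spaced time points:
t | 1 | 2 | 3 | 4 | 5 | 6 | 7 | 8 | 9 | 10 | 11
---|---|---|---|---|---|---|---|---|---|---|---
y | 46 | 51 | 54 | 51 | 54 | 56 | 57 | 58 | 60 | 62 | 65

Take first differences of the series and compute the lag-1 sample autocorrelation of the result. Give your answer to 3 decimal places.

First differences Δy: 5, 3, -3, 3, 2, 1, 1, 2, 2, 3
Mean of differences = 1.9000
Numerator Σ(Δy_t−Δȳ)(Δy_{t+1}−Δȳ) = -6.5100
Denominator Σ(Δy_t−Δȳ)² = 38.9000
r_1(Δy) = -6.5100 / 38.9000 = -0.167

-0.167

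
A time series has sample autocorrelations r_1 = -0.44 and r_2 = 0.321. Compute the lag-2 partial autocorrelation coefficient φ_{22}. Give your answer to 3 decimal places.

φ_{22} = (r_2 − r_1²) / (1 − r_1²)
r_1² = (-0.44)² = 0.1936
Numerator = 0.321 − 0.1936 = 0.1274; denominator = 1 − 0.1936 = 0.8064
φ_{22} = 0.1274 / 0.8064 = 0.158

0.158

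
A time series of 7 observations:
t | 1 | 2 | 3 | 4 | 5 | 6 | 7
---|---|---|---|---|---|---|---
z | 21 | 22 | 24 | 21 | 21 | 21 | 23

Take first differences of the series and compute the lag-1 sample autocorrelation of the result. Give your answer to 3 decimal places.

First differences Δz: 1, 2, -3, 0, 0, 2
Mean of differences = 0.3333
Numerator Σ(Δz_t−Δz̄)(Δz_{t+1}−Δz̄) = -3.7778
Denominator Σ(Δz_t−Δz̄)² = 17.3333
r_1(Δz) = -3.7778 / 17.3333 = -0.218

-0.218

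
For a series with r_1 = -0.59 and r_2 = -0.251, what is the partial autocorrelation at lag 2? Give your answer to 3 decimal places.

φ_{22} = (r_2 − r_1²) / (1 − r_1²)
r_1² = (-0.59)² = 0.3481
Numerator = -0.251 − 0.3481 = -0.5991; denominator = 1 − 0.3481 = 0.6519
φ_{22} = -0.5991 / 0.6519 = -0.919

-0.919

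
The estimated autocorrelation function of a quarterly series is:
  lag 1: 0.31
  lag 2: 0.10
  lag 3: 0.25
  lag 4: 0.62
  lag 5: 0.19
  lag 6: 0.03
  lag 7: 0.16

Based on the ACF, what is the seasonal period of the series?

The largest autocorrelation is r_4 = 0.62; the remaining lags stay at or below 0.31. The elevated value at lag 1 (0.31), dropping to 0.10 at lag 2, reflects decaying short-term dependence rather than seasonality.
The dominant spike at lag 4 indicates a seasonal period of 4.

4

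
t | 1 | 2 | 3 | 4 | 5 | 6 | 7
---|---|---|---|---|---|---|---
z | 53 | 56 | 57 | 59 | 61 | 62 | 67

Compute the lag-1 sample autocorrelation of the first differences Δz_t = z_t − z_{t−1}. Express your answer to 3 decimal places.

-0.304

First differences Δz: 3, 1, 2, 2, 1, 5
Mean of differences = 2.3333
Numerator Σ(Δz_t−Δz̄)(Δz_{t+1}−Δz̄) = -3.4444
Denominator Σ(Δz_t−Δz̄)² = 11.3333
r_1(Δz) = -3.4444 / 11.3333 = -0.304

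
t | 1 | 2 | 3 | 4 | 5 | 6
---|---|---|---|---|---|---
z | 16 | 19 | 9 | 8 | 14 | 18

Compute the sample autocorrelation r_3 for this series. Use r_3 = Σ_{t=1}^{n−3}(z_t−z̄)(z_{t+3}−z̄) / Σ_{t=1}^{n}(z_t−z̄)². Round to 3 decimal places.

-0.302

Mean z̄ = (16 + 19 + 9 + 8 + 14 + 18)/6 = 14.0000
Deviations from mean: 2.0000, 5.0000, -5.0000, -6.0000, 0.0000, 4.0000
Numerator Σ_{t=1}^{3}(z_t−z̄)(z_{t+3}−z̄) = -32.0000
Denominator Σ(z_t−z̄)² = 106.0000
r_3 = -32.0000 / 106.0000 = -0.302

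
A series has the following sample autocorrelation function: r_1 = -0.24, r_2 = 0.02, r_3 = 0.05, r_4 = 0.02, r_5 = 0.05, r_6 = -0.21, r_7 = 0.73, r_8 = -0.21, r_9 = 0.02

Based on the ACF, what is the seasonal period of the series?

7

The largest autocorrelation is r_7 = 0.73; the remaining lags stay at or below 0.05.
The dominant spike at lag 7 indicates a seasonal period of 7.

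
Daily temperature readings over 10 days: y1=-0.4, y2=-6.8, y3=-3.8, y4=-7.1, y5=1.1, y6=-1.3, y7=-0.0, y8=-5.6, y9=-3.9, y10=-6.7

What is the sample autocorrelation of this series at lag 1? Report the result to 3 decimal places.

-0.140

Mean ȳ = (-0.4 − 6.8 − 3.8 − 7.1 + 1.1 − 1.3 − 0.0 − 5.6 − 3.9 − 6.7)/10 = -3.4500
Numerator Σ_{t=1}^{9}(y_t−ȳ)(y_{t+1}−ȳ) = -12.1625
Denominator Σ(y_t−ȳ)² = 86.5850
r_1 = -12.1625 / 86.5850 = -0.140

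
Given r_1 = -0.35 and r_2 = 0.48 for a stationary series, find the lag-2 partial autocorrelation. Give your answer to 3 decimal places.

0.407

φ_{22} = (r_2 − r_1²) / (1 − r_1²)
r_1² = (-0.35)² = 0.1225
Numerator = 0.48 − 0.1225 = 0.3575; denominator = 1 − 0.1225 = 0.8775
φ_{22} = 0.3575 / 0.8775 = 0.407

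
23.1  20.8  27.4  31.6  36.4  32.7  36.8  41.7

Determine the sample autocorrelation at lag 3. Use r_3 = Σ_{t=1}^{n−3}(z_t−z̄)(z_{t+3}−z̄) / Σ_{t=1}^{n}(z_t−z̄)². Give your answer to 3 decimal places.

-0.019

Mean z̄ = (23.1 + 20.8 + 27.4 + 31.6 + 36.4 + 32.7 + 36.8 + 41.7)/8 = 31.3125
Deviations from mean: -8.2125, -10.5125, -3.9125, 0.2875, 5.0875, 1.3875, 5.4875, 10.3875
Numerator Σ_{t=1}^{5}(z_t−z̄)(z_{t+3}−z̄) = -6.8480
Denominator Σ(z_t−z̄)² = 359.1688
r_3 = -6.8480 / 359.1688 = -0.019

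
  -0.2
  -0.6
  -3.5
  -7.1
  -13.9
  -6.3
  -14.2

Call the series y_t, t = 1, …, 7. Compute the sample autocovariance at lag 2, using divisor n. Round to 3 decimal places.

Mean ȳ = (-0.2 − 0.6 − 3.5 − 7.1 − 13.9 − 6.3 − 14.2)/7 = -6.5429
Σ_{t=1}^{5}(y_t−ȳ)(y_{t+2}−ȳ) = 49.8020
γ_2 = 49.8020 / 7 = 7.115

7.115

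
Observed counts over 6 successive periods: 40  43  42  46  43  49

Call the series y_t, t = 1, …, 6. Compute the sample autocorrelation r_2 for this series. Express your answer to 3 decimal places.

0.353

Mean ȳ = (40 + 43 + 42 + 46 + 43 + 49)/6 = 43.8333
Deviations from mean: -3.8333, -0.8333, -1.8333, 2.1667, -0.8333, 5.1667
Σ(y_t−ȳ)(y_{t+2}−ȳ) = (7.0278) + (-1.8056) + (1.5278) + (11.1944) = 17.9444
Denominator Σ(y_t−ȳ)² = 50.8333
r_2 = 17.9444 / 50.8333 = 0.353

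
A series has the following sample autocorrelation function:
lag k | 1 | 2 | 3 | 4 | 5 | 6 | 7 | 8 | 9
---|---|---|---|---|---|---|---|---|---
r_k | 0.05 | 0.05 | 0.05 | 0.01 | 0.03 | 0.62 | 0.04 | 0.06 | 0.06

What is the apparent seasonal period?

6

The largest autocorrelation is r_6 = 0.62; the remaining lags stay at or below 0.06.
The dominant spike at lag 6 indicates a seasonal period of 6.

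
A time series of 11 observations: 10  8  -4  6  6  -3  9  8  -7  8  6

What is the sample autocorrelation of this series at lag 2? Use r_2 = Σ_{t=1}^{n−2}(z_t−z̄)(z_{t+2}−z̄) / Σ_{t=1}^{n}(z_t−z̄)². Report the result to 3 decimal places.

-0.411

Mean z̄ = (10 + 8 − 4 + 6 + 6 − 3 + 9 + 8 − 7 + 8 + 6)/11 = 4.2727
Numerator Σ_{t=1}^{9}(z_t−z̄)(z_{t+2}−z̄) = -145.6033
Denominator Σ(z_t−z̄)² = 354.1818
r_2 = -145.6033 / 354.1818 = -0.411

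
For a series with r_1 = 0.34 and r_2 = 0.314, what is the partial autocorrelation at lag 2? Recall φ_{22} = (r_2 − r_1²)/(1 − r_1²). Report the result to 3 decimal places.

φ_{22} = (r_2 − r_1²) / (1 − r_1²)
r_1² = (0.34)² = 0.1156
Numerator = 0.314 − 0.1156 = 0.1984; denominator = 1 − 0.1156 = 0.8844
φ_{22} = 0.1984 / 0.8844 = 0.224

0.224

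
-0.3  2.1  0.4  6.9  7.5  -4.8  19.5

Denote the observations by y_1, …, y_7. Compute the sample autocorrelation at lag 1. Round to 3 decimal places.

-0.401

Mean ȳ = (-0.3 + 2.1 + 0.4 + 6.9 + 7.5 − 4.8 + 19.5)/7 = 4.4714
Σ(y_t−ȳ)(y_{t+1}−ȳ) = (11.3151) + (9.6551) + (-9.8878) + (7.3551) + (-28.0792) + (-139.3363) = -148.9780
Denominator Σ(y_t−ȳ)² = 371.8543
r_1 = -148.9780 / 371.8543 = -0.401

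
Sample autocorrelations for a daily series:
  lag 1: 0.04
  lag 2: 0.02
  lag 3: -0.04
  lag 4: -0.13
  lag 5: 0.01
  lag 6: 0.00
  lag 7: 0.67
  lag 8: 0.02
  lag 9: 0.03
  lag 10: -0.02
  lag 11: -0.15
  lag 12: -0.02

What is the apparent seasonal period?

7

The largest autocorrelation is r_7 = 0.67; the remaining lags stay at or below 0.04.
The dominant spike at lag 7 indicates a seasonal period of 7.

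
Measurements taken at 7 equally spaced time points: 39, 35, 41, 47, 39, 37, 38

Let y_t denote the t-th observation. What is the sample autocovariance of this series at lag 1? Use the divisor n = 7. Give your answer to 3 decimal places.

Mean ȳ = (39 + 35 + 41 + 47 + 39 + 37 + 38)/7 = 39.4286
Deviations: -0.4286, -4.4286, 1.5714, 7.5714, -0.4286, -2.4286, -1.4286
Σ_{t=1}^{6}(y_t−ȳ)(y_{t+1}−ȳ) = 8.1020
γ_1 = 8.1020 / 7 = 1.157

1.157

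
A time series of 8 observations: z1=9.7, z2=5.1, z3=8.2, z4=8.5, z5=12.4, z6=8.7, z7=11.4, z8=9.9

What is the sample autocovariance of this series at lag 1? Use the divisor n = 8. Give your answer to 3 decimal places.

Mean z̄ = (9.7 + 5.1 + 8.2 + 8.5 + 12.4 + 8.7 + 11.4 + 9.9)/8 = 9.2375
Σ_{t=1}^{7}(z_t−z̄)(z_{t+1}−z̄) = -0.6177
γ_1 = -0.6177 / 8 = -0.077

-0.077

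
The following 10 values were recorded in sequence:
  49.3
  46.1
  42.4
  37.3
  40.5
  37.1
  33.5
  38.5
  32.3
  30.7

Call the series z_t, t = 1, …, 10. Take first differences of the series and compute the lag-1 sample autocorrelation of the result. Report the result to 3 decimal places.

First differences Δz: -3.2, -3.7, -5.1, 3.2, -3.4, -3.6, 5.0, -6.2, -1.6
Mean of differences = -2.0667
Numerator Σ(Δz_t−Δz̄)(Δz_{t+1}−Δz̄) = -56.1211
Denominator Σ(Δz_t−Δz̄)² = 112.2600
r_1(Δz) = -56.1211 / 112.2600 = -0.500

-0.500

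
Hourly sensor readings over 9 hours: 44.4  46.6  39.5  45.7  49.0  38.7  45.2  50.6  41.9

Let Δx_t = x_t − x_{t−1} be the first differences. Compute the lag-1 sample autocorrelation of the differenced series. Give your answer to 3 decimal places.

First differences Δx: 2.2, -7.1, 6.2, 3.3, -10.3, 6.5, 5.4, -8.7
Mean of differences = -0.3125
Numerator Σ(Δx_t−Δx̄)(Δx_{t+1}−Δx̄) = -150.8477
Denominator Σ(Δx_t−Δx̄)² = 356.9888
r_1(Δx) = -150.8477 / 356.9888 = -0.423

-0.423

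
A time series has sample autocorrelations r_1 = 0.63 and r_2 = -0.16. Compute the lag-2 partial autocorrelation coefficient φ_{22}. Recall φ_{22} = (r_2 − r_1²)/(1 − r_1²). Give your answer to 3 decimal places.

-0.923

φ_{22} = (r_2 − r_1²) / (1 − r_1²)
r_1² = (0.63)² = 0.3969
Numerator = -0.16 − 0.3969 = -0.5569; denominator = 1 − 0.3969 = 0.6031
φ_{22} = -0.5569 / 0.6031 = -0.923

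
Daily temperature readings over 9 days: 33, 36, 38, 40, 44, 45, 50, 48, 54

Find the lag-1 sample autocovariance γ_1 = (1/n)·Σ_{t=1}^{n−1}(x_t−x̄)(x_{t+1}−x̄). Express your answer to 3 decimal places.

Mean x̄ = (33 + 36 + 38 + 40 + 44 + 45 + 50 + 48 + 54)/9 = 43.1111
Σ_{t=1}^{8}(x_t−x̄)(x_{t+1}−x̄) = 222.9877
γ_1 = 222.9877 / 9 = 24.776

24.776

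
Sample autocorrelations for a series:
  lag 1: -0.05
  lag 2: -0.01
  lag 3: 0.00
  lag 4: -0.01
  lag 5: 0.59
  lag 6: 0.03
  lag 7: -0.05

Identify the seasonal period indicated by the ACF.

5

The largest autocorrelation is r_5 = 0.59; the remaining lags stay at or below 0.03.
The dominant spike at lag 5 indicates a seasonal period of 5.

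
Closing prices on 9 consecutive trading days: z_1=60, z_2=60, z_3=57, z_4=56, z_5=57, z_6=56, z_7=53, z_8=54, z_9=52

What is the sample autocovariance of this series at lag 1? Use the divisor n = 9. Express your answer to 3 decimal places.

3.764

Mean z̄ = (60 + 60 + 57 + 56 + 57 + 56 + 53 + 54 + 52)/9 = 56.1111
Σ_{t=1}^{8}(z_t−z̄)(z_{t+1}−z̄) = 33.8765
γ_1 = 33.8765 / 9 = 3.764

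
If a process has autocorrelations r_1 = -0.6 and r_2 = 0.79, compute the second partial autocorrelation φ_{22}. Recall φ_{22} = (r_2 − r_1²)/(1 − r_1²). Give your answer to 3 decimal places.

φ_{22} = (r_2 − r_1²) / (1 − r_1²)
r_1² = (-0.6)² = 0.36
Numerator = 0.79 − 0.3600 = 0.4300; denominator = 1 − 0.3600 = 0.6400
φ_{22} = 0.4300 / 0.6400 = 0.672

0.672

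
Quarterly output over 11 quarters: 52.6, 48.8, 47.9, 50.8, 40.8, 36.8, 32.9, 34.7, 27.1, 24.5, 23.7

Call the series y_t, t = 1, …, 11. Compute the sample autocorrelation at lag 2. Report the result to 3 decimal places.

0.472

Mean ȳ = (52.6 + 48.8 + 47.9 + 50.8 + 40.8 + 36.8 + 32.9 + 34.7 + 27.1 + 24.5 + 23.7)/11 = 38.2364
Numerator Σ_{t=1}^{9}(y_t−ȳ)(y_{t+2}−ȳ) = 539.5364
Denominator Σ(y_t−ȳ)² = 1142.7655
r_2 = 539.5364 / 1142.7655 = 0.472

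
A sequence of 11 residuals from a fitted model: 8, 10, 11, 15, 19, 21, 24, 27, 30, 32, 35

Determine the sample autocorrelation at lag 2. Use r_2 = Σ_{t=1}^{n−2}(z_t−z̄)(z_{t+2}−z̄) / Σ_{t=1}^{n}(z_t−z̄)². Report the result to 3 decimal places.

0.491

Mean z̄ = (8 + 10 + 11 + 15 + 19 + 21 + 24 + 27 + 30 + 32 + 35)/11 = 21.0909
Numerator Σ_{t=1}^{9}(z_t−z̄)(z_{t+2}−z̄) = 428.9835
Denominator Σ(z_t−z̄)² = 872.9091
r_2 = 428.9835 / 872.9091 = 0.491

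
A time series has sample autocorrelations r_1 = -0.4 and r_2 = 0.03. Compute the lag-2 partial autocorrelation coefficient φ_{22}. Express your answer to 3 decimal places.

φ_{22} = (r_2 − r_1²) / (1 − r_1²)
r_1² = (-0.4)² = 0.16
Numerator = 0.03 − 0.1600 = -0.1300; denominator = 1 − 0.1600 = 0.8400
φ_{22} = -0.1300 / 0.8400 = -0.155

-0.155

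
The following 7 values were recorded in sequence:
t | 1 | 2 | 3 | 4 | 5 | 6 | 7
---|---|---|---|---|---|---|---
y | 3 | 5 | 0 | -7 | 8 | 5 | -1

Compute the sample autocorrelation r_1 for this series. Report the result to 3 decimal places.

Mean ȳ = (3 + 5 + 0 − 7 + 8 + 5 − 1)/7 = 1.8571
Deviations from mean: 1.1429, 3.1429, -1.8571, -8.8571, 6.1429, 3.1429, -2.8571
Σ(y_t−ȳ)(y_{t+1}−ȳ) = (3.5918) + (-5.8367) + (16.4490) + (-54.4082) + (19.3061) + (-8.9796) = -29.8776
Denominator Σ(y_t−ȳ)² = 148.8571
r_1 = -29.8776 / 148.8571 = -0.201

-0.201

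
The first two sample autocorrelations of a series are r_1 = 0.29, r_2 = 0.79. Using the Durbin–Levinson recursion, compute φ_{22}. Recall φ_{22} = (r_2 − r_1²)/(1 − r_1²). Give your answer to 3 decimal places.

φ_{22} = (r_2 − r_1²) / (1 − r_1²)
r_1² = (0.29)² = 0.0841
Numerator = 0.79 − 0.0841 = 0.7059; denominator = 1 − 0.0841 = 0.9159
φ_{22} = 0.7059 / 0.9159 = 0.771

0.771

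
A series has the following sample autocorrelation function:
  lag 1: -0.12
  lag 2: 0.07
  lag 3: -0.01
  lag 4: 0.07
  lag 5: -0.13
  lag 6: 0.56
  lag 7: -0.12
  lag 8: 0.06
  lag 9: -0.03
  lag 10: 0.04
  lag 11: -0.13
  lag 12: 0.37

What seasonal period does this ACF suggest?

The largest autocorrelation is r_6 = 0.56, with a weaker echo at lag 12 (0.37); the remaining lags stay at or below 0.07.
The dominant spike at lag 6 indicates a seasonal period of 6.

6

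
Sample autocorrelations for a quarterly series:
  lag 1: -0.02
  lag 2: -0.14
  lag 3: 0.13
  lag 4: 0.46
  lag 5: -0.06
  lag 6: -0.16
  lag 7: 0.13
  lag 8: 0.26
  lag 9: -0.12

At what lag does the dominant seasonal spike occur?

4

The largest autocorrelation is r_4 = 0.46, with a weaker echo at lag 8 (0.26); the remaining lags stay at or below 0.13.
The dominant spike at lag 4 indicates a seasonal period of 4.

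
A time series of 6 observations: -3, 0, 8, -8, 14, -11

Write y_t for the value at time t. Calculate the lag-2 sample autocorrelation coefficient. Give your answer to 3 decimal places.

Mean ȳ = (-3 + 0 + 8 − 8 + 14 − 11)/6 = 0.0000
Deviations from mean: -3.0000, 0.0000, 8.0000, -8.0000, 14.0000, -11.0000
Σ(y_t−ȳ)(y_{t+2}−ȳ) = (-24.0000) + (0.0000) + (112.0000) + (88.0000) = 176.0000
Denominator Σ(y_t−ȳ)² = 454.0000
r_2 = 176.0000 / 454.0000 = 0.388

0.388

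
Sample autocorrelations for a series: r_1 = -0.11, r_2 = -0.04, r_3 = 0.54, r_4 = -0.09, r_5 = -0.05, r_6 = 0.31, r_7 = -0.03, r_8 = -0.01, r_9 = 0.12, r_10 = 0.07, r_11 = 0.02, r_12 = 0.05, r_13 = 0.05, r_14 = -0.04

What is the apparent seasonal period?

3

The largest autocorrelation is r_3 = 0.54, with a weaker echo at lag 6 (0.31); the remaining lags stay at or below 0.12.
The dominant spike at lag 3 indicates a seasonal period of 3.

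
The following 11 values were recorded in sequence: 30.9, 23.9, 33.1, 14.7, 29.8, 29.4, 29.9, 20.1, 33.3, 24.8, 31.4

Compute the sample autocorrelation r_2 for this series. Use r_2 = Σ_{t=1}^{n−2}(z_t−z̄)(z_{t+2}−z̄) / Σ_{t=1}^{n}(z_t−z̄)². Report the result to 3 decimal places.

0.294

Mean z̄ = (30.9 + 23.9 + 33.1 + 14.7 + 29.8 + 29.4 + 29.9 + 20.1 + 33.3 + 24.8 + 31.4)/11 = 27.3909
Numerator Σ_{t=1}^{9}(z_t−z̄)(z_{t+2}−z̄) = 101.3962
Denominator Σ(z_t−z̄)² = 345.1491
r_2 = 101.3962 / 345.1491 = 0.294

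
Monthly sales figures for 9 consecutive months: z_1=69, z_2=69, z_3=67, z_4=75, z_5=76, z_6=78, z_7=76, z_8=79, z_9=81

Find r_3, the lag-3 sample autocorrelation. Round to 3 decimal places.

-0.034

Mean z̄ = (69 + 69 + 67 + 75 + 76 + 78 + 76 + 79 + 81)/9 = 74.4444
Σ(z_t−z̄)(z_{t+3}−z̄) = (-3.0247) + (-8.4691) + (-26.4691) + (0.8642) + (7.0864) + (23.3086) = -6.7037
Denominator Σ(z_t−z̄)² = 196.2222
r_3 = -6.7037 / 196.2222 = -0.034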